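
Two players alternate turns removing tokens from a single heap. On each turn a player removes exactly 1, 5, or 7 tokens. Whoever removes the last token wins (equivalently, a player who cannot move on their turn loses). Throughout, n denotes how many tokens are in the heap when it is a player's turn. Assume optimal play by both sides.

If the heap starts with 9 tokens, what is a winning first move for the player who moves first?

Compute win/loss labels from the base case upward. A position with no move is L. Any other position is W if it can reach an L in one move, else L.
n=0: no move → L
n=1: can move to 0, which is L ⇒ W
n=2: the only move is to 1(W), a W ⇒ L
n=3: can move to 2, which is L ⇒ W
n=4: the only move is to 3(W), a W ⇒ L
n=5: can move to 4, which is L ⇒ W
n=6: moves to 5(W), 1(W); every one is W ⇒ L
n=7: can move to 6, which is L ⇒ W
n=8: moves to 7(W), 3(W), 1(W); every one is W ⇒ L
n=9: can move to 8, which is L ⇒ W
From 9, the L positions reachable in one move are: 8, 4, 2. Any move reaching one of these is winning.

Remove 1, leaving 8.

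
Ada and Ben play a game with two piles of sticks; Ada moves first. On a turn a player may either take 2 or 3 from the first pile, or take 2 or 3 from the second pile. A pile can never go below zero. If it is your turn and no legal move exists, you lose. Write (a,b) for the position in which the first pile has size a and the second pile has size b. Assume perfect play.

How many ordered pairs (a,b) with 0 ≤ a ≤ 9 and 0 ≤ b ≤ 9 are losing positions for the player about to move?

36

Positions with no move are L. A position that does have a move is losing for the player to move precisely when every available move leads to a winning position for the opponent. Fill in the labels:
Every move lowers a or b (never raises either), so fill the grid row by row in increasing a, and left to right within a row: each cell's successors are then already labelled.
      b=0  b=1  b=2  b=3  b=4  b=5  b=6  b=7  b=8  b=9
a=0:    L    L    W    W    W    L    L    W    W    W
a=1:    L    L    W    W    W    L    L    W    W    W
a=2:    W    W    L    L    W    W    W    L    L    W
a=3:    W    W    L    L    W    W    W    L    L    W
a=4:    W    W    W    W    L    W    W    W    W    L
a=5:    L    L    W    W    W    L    L    W    W    W
a=6:    L    L    W    W    W    L    L    W    W    W
a=7:    W    W    L    L    W    W    W    L    L    W
a=8:    W    W    L    L    W    W    W    L    L    W
a=9:    W    W    W    W    L    W    W    W    W    L
Cells with no legal move (terminal, hence L): (0,0), (0,1), (1,0), (1,1).
The remaining L cells, each justified by listing all of its moves:
(0,5): moves to (0,3)(W), (0,2)(W); every one is W ⇒ L
(0,6): moves to (0,4)(W), (0,3)(W); every one is W ⇒ L
(1,5): moves to (1,3)(W), (1,2)(W); every one is W ⇒ L
(1,6): moves to (1,4)(W), (1,3)(W); every one is W ⇒ L
(2,2): moves to (0,2)(W), (2,0)(W); every one is W ⇒ L
(2,3): moves to (0,3)(W), (2,1)(W), (2,0)(W); every one is W ⇒ L
(2,7): moves to (0,7)(W), (2,5)(W), (2,4)(W); every one is W ⇒ L
(2,8): moves to (0,8)(W), (2,6)(W), (2,5)(W); every one is W ⇒ L
(3,2): moves to (1,2)(W), (0,2)(W), (3,0)(W); every one is W ⇒ L
(3,3): moves to (1,3)(W), (0,3)(W), (3,1)(W), (3,0)(W); every one is W ⇒ L
(3,7): moves to (1,7)(W), (0,7)(W), (3,5)(W), (3,4)(W); every one is W ⇒ L
(3,8): moves to (1,8)(W), (0,8)(W), (3,6)(W), (3,5)(W); every one is W ⇒ L
(4,4): moves to (2,4)(W), (1,4)(W), (4,2)(W), (4,1)(W); every one is W ⇒ L
(4,9): moves to (2,9)(W), (1,9)(W), (4,7)(W), (4,6)(W); every one is W ⇒ L
(5,0): moves to (3,0)(W), (2,0)(W); every one is W ⇒ L
(5,1): moves to (3,1)(W), (2,1)(W); every one is W ⇒ L
(5,5): moves to (3,5)(W), (2,5)(W), (5,3)(W), (5,2)(W); every one is W ⇒ L
(5,6): moves to (3,6)(W), (2,6)(W), (5,4)(W), (5,3)(W); every one is W ⇒ L
(6,0): moves to (4,0)(W), (3,0)(W); every one is W ⇒ L
(6,1): moves to (4,1)(W), (3,1)(W); every one is W ⇒ L
(6,5): moves to (4,5)(W), (3,5)(W), (6,3)(W), (6,2)(W); every one is W ⇒ L
(6,6): moves to (4,6)(W), (3,6)(W), (6,4)(W), (6,3)(W); every one is W ⇒ L
(7,2): moves to (5,2)(W), (4,2)(W), (7,0)(W); every one is W ⇒ L
(7,3): moves to (5,3)(W), (4,3)(W), (7,1)(W), (7,0)(W); every one is W ⇒ L
(7,7): moves to (5,7)(W), (4,7)(W), (7,5)(W), (7,4)(W); every one is W ⇒ L
(7,8): moves to (5,8)(W), (4,8)(W), (7,6)(W), (7,5)(W); every one is W ⇒ L
(8,2): moves to (6,2)(W), (5,2)(W), (8,0)(W); every one is W ⇒ L
(8,3): moves to (6,3)(W), (5,3)(W), (8,1)(W), (8,0)(W); every one is W ⇒ L
(8,7): moves to (6,7)(W), (5,7)(W), (8,5)(W), (8,4)(W); every one is W ⇒ L
(8,8): moves to (6,8)(W), (5,8)(W), (8,6)(W), (8,5)(W); every one is W ⇒ L
(9,4): moves to (7,4)(W), (6,4)(W), (9,2)(W), (9,1)(W); every one is W ⇒ L
(9,9): moves to (7,9)(W), (6,9)(W), (9,7)(W), (9,6)(W); every one is W ⇒ L
Every other cell has at least one move into one of the L cells above, so it is W.
L cells per row: a=0: 4, a=1: 4, a=2: 4, a=3: 4, a=4: 2, a=5: 4, a=6: 4, a=7: 4, a=8: 4, a=9: 2; total 36.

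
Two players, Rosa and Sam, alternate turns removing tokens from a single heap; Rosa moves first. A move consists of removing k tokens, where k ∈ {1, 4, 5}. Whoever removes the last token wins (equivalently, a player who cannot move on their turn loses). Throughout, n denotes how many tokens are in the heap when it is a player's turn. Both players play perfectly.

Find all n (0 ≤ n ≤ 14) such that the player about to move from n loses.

Classify positions by backward induction: terminal positions (no move available) are L. From any other position, the mover wins iff some move reaches an L.
n=0: no move → L
n=1: W (go to 0, an L position)
n=2: L (sole option 1(W) is W)
n=3: W (go to 2, an L position)
n=4: W (go to 0, an L position)
n=5: W (go to 0, an L position)
n=6: W (go to 2, an L position)
n=7: W (go to 2, an L position)
n=8: L (options 7(W), 4(W), 3(W) are all W)
n=9: W (go to 8, an L position)
n=10: L (options 9(W), 6(W), 5(W) are all W)
n=11: W (go to 10, an L position)
n=12: W (go to 8, an L position)
n=13: W (go to 8, an L position)
n=14: W (go to 10, an L position)
The losing starting values of n are exactly the entries labelled L in this table (4 of them).

0, 2, 8, 10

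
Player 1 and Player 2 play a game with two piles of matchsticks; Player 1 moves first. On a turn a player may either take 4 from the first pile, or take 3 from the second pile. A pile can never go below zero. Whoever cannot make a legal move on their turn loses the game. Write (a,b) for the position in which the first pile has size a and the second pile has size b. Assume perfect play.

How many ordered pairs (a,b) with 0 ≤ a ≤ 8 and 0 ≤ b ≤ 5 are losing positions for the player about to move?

Work bottom-up. With no move the player to move loses. Otherwise the position is W if at least one move leads to an L position for the opponent, and L if every move leads to a W.
Every move lowers a or b (never raises either), so fill the grid row by row in increasing a, and left to right within a row: each cell's successors are then already labelled.
      b=0  b=1  b=2  b=3  b=4  b=5
a=0:    L    L    L    W    W    W
a=1:    L    L    L    W    W    W
a=2:    L    L    L    W    W    W
a=3:    L    L    L    W    W    W
a=4:    W    W    W    L    L    L
a=5:    W    W    W    L    L    L
a=6:    W    W    W    L    L    L
a=7:    W    W    W    L    L    L
a=8:    L    L    L    W    W    W
Cells with no legal move (terminal, hence L): (0,0), (0,1), (0,2), (1,0), (1,1), (1,2), (2,0), (2,1), (2,2), (3,0), (3,1), (3,2).
The remaining L cells, each justified by listing all of its moves:
(4,3): L (options (0,3)(W), (4,0)(W) are all W)
(4,4): L (options (0,4)(W), (4,1)(W) are all W)
(4,5): L (options (0,5)(W), (4,2)(W) are all W)
(5,3): L (options (1,3)(W), (5,0)(W) are all W)
(5,4): L (options (1,4)(W), (5,1)(W) are all W)
(5,5): L (options (1,5)(W), (5,2)(W) are all W)
(6,3): L (options (2,3)(W), (6,0)(W) are all W)
(6,4): L (options (2,4)(W), (6,1)(W) are all W)
(6,5): L (options (2,5)(W), (6,2)(W) are all W)
(7,3): L (options (3,3)(W), (7,0)(W) are all W)
(7,4): L (options (3,4)(W), (7,1)(W) are all W)
(7,5): L (options (3,5)(W), (7,2)(W) are all W)
(8,0): L (sole option (4,0)(W) is W)
(8,1): L (sole option (4,1)(W) is W)
(8,2): L (sole option (4,2)(W) is W)
Every other cell has at least one move into one of the L cells above, so it is W.
L cells per row: a=0: 3, a=1: 3, a=2: 3, a=3: 3, a=4: 3, a=5: 3, a=6: 3, a=7: 3, a=8: 3; total 27.

27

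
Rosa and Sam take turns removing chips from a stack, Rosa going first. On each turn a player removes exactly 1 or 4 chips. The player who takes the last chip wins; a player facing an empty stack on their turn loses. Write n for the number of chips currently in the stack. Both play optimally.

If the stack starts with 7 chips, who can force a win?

Sam wins.

Classify positions by backward induction: terminal positions (no move available) are L. From any other position, the mover wins iff some move reaches an L.
n=0: no move → L
n=1: W (go to 0, an L position)
n=2: L (sole option 1(W) is W)
n=3: W (go to 2, an L position)
n=4: W (go to 0, an L position)
n=5: L (options 4(W), 1(W) are all W)
n=6: W (go to 5, an L position)
n=7: L (options 6(W), 3(W) are all W)
Every move from 7 reaches a W position, so the mover loses.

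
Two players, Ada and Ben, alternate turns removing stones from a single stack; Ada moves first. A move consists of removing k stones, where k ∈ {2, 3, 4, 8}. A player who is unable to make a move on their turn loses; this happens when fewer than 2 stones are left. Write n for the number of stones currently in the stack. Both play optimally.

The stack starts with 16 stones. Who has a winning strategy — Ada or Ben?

Compute win/loss labels from the base case upward. A position with no move is L. Any other position is W if it can reach an L in one move, else L.
n=0: no move → L
n=1: no move → L
n=2: reaches L-position 0 → W
n=3: reaches L-position 1 → W
n=4: reaches L-position 1 → W
n=5: reaches L-position 1 → W
n=6: only reaches 4(W), 3(W), 2(W), all W → L
n=7: only reaches 5(W), 4(W), 3(W), all W → L
n=8: reaches L-position 6 → W
n=9: reaches L-position 7 → W
n=10: reaches L-position 7 → W
n=11: reaches L-position 7 → W
n=12: only reaches 10(W), 9(W), 8(W), 4(W), all W → L
n=13: only reaches 11(W), 10(W), 9(W), 5(W), all W → L
n=14: reaches L-position 12 → W
n=15: reaches L-position 13 → W
n=16: reaches L-position 13 → W
From 16 Ada can remove 3, leaving 13, reaching an L position.

Ada wins.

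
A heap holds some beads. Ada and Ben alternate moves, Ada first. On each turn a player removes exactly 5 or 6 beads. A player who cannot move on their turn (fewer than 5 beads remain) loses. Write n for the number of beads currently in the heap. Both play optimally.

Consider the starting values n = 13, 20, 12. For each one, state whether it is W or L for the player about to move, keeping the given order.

Compute win/loss labels from the base case upward. A position with no move is L. Any other position is W if it can reach an L in one move, else L.
n=0: no move → L
n=1: no move → L
n=2: no move → L
n=3: no move → L
n=4: no move → L
n=5: can move to 0, which is L ⇒ W
n=6: can move to 1, which is L ⇒ W
n=7: can move to 2, which is L ⇒ W
n=8: can move to 3, which is L ⇒ W
n=9: can move to 4, which is L ⇒ W
n=10: can move to 4, which is L ⇒ W
n=11: moves to 6(W), 5(W); every one is W ⇒ L
n=12: moves to 7(W), 6(W); every one is W ⇒ L
n=13: moves to 8(W), 7(W); every one is W ⇒ L
n=14: moves to 9(W), 8(W); every one is W ⇒ L
n=15: moves to 10(W), 9(W); every one is W ⇒ L
n=16: can move to 11, which is L ⇒ W
n=17: can move to 12, which is L ⇒ W
n=18: can move to 13, which is L ⇒ W
n=19: can move to 14, which is L ⇒ W
n=20: can move to 15, which is L ⇒ W

13: L, 20: W, 12: L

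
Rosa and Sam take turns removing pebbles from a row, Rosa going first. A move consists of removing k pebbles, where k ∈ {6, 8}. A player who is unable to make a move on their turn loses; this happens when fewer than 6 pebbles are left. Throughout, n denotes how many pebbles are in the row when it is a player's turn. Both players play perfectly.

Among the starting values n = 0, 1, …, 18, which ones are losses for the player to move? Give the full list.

Compute win/loss labels from the base case upward. A position with no move is L. Any other position is W if it can reach an L in one move, else L.
n=0: no move → L
n=1: no move → L
n=2: no move → L
n=3: no move → L
n=4: no move → L
n=5: no move → L
n=6: →0(L), so W
n=7: →1(L), so W
n=8: →2(L), so W
n=9: →3(L), so W
n=10: →4(L), so W
n=11: →5(L), so W
n=12: →4(L), so W
n=13: →5(L), so W
n=14: →8(W), 6(W) — all W, so L
n=15: →9(W), 7(W) — all W, so L
n=16: →10(W), 8(W) — all W, so L
n=17: →11(W), 9(W) — all W, so L
n=18: →12(W), 10(W) — all W, so L
The losing starting values of n are exactly the entries labelled L in this table (11 of them).

0, 1, 2, 3, 4, 5, 14, 15, 16, 17, 18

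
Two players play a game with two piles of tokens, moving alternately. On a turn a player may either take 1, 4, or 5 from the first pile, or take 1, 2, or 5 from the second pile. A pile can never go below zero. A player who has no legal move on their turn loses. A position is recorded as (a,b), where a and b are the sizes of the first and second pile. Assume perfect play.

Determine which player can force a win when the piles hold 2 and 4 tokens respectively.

Compute win/loss labels from the base case upward. A position with no move is L. Any other position is W if it can reach an L in one move, else L.
No move ever increases a pile, so every position that can arise here has a ≤ 2 and b ≤ 4; it is enough to label the cells with 0 ≤ a ≤ 2 and 0 ≤ b ≤ 4.
Every move lowers a or b (never raises either), so fill the grid row by row in increasing a, and left to right within a row: each cell's successors are then already labelled.
      b=0  b=1  b=2  b=3  b=4
a=0:    L    W    W    L    W
a=1:    W    L    W    W    L
a=2:    L    W    W    L    W
Cells with no legal move (terminal, hence L): (0,0).
The remaining L cells, each justified by listing all of its moves:
(0,3): →(0,2)(W), (0,1)(W) — all W, so L
(1,1): →(0,1)(W), (1,0)(W) — all W, so L
(1,4): →(0,4)(W), (1,3)(W), (1,2)(W) — all W, so L
(2,0): →(1,0)(W) only, which is W, so L
(2,3): →(1,3)(W), (2,2)(W), (2,1)(W) — all W, so L
Every other cell has at least one move into one of the L cells above, so it is W.
From (2,4) the player to move can move to (1,4), reaching an L position.

The first player wins.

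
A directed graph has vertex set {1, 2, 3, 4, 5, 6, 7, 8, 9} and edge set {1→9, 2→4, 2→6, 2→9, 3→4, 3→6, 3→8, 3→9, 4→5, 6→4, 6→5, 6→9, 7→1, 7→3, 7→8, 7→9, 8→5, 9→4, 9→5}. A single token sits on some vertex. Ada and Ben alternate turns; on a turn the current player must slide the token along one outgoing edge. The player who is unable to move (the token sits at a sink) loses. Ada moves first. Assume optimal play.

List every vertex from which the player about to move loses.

1, 2, 3, 5

Compute win/loss labels from the base case upward. A position with no move is L. Any other position is W if it can reach an L in one move, else L.
Every edge goes from a vertex to one that appears earlier in the order 5, 4, 9, 6, 8, 3, 2, 1, 7, so processing vertices in that order labels each vertex after all of its successors.
5: no outgoing edge → L
4: reaches L-position 5 → W
9: reaches L-position 5 → W
6: reaches L-position 5 → W
8: reaches L-position 5 → W
3: only reaches 8(W), 6(W), 9(W), 4(W), all W → L
2: only reaches 6(W), 9(W), 4(W), all W → L
1: only reaches 9(W), which is W → L
7: reaches L-position 1 → W
The losing starting vertices are exactly the entries labelled L in this table (4 of them).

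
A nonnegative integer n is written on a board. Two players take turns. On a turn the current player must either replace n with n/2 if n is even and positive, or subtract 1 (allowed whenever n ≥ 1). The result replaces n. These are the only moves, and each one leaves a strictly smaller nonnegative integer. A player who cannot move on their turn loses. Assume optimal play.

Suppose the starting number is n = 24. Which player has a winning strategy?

Use the standard recursion: the mover loses at a terminal position; elsewhere, the mover wins exactly when some move hands the opponent an L position.
n=0: no move → L
n=1: reaches L-position 0 → W
n=2: only reaches 1(W), which is W → L
n=3: reaches L-position 2 → W
n=4: reaches L-position 2 → W
n=5: only reaches 4(W), which is W → L
n=6: reaches L-position 5 → W
n=7: only reaches 6(W), which is W → L
n=8: reaches L-position 7 → W
n=9: only reaches 8(W), which is W → L
n=10: reaches L-position 5 → W
n=11: only reaches 10(W), which is W → L
n=12: reaches L-position 11 → W
n=13: only reaches 12(W), which is W → L
n=14: reaches L-position 7 → W
n=15: only reaches 14(W), which is W → L
n=16: reaches L-position 15 → W
n=17: only reaches 16(W), which is W → L
n=18: reaches L-position 9 → W
n=19: only reaches 18(W), which is W → L
n=20: reaches L-position 19 → W
n=21: only reaches 20(W), which is W → L
n=22: reaches L-position 11 → W
n=23: only reaches 22(W), which is W → L
n=24: reaches L-position 23 → W
From 24 the player to move can move to 23, reaching an L position.

The first player wins.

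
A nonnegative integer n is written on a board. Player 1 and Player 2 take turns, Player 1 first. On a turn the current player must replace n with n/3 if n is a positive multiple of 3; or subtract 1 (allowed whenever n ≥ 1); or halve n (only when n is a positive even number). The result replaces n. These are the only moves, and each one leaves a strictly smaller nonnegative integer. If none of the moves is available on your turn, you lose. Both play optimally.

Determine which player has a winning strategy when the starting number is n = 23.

Player 2 wins.

Work bottom-up. With no move the player to move loses. Otherwise the position is W if at least one move leads to an L position for the opponent, and L if every move leads to a W.
n=0: no move → L
n=1: can move to 0, which is L ⇒ W
n=2: the only move is to 1(W), a W ⇒ L
n=3: can move to 2, which is L ⇒ W
n=4: can move to 2, which is L ⇒ W
n=5: the only move is to 4(W), a W ⇒ L
n=6: can move to 2, which is L ⇒ W
n=7: the only move is to 6(W), a W ⇒ L
n=8: can move to 7, which is L ⇒ W
n=9: moves to 3(W), 8(W); every one is W ⇒ L
n=10: can move to 5, which is L ⇒ W
n=11: the only move is to 10(W), a W ⇒ L
n=12: can move to 11, which is L ⇒ W
n=13: the only move is to 12(W), a W ⇒ L
n=14: can move to 7, which is L ⇒ W
n=15: can move to 5, which is L ⇒ W
n=16: moves to 8(W), 15(W); every one is W ⇒ L
n=17: can move to 16, which is L ⇒ W
n=18: can move to 9, which is L ⇒ W
n=19: the only move is to 18(W), a W ⇒ L
n=20: can move to 19, which is L ⇒ W
n=21: can move to 7, which is L ⇒ W
n=22: can move to 11, which is L ⇒ W
n=23: the only move is to 22(W), a W ⇒ L
Every move from 23 reaches a W position, so the mover loses.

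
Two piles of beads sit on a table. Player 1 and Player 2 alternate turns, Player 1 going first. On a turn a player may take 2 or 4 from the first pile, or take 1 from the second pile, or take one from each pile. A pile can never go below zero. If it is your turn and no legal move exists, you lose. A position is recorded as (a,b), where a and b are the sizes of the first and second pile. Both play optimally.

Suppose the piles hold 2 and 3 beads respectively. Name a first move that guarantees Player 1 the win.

Move to (1,2).

Label each position W (a win for the player to move) or L (a loss). A position with no legal move is L; any other position is W exactly when some move reaches an L, and L when every move reaches a W.
No move ever increases a pile, so every position that can arise here has a ≤ 2 and b ≤ 3; it is enough to label the cells with 0 ≤ a ≤ 2 and 0 ≤ b ≤ 3.
Every move lowers a or b (never raises either), so fill the grid row by row in increasing a, and left to right within a row: each cell's successors are then already labelled.
      b=0  b=1  b=2  b=3
a=0:    L    W    L    W
a=1:    L    W    L    W
a=2:    W    W    W    W
Cells with no legal move (terminal, hence L): (0,0), (1,0).
The remaining L cells, each justified by listing all of its moves:
(0,2): L (sole option (0,1)(W) is W)
(1,2): L (options (1,1)(W), (0,1)(W) are all W)
Every other cell has at least one move into one of the L cells above, so it is W.
From (2,3), the L positions reachable in one move are: (1,2).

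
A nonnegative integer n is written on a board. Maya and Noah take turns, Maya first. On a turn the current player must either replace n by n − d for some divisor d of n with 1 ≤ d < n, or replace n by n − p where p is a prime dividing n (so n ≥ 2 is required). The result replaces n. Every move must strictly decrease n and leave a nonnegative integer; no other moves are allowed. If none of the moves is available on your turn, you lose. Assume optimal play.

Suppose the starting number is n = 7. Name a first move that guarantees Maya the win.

Label each position W (a win for the player to move) or L (a loss). A position with no legal move is L; any other position is W exactly when some move reaches an L, and L when every move reaches a W.
n=0: no move → L
n=1: no move → L
n=2: reaches L-position 0 → W
n=3: reaches L-position 0 → W
n=4: only reaches 2(W), 3(W), all W → L
n=5: reaches L-position 0 → W
n=6: reaches L-position 4 → W
n=7: reaches L-position 0 → W
From 7, the L positions reachable in one move are: 0.

Move to 0.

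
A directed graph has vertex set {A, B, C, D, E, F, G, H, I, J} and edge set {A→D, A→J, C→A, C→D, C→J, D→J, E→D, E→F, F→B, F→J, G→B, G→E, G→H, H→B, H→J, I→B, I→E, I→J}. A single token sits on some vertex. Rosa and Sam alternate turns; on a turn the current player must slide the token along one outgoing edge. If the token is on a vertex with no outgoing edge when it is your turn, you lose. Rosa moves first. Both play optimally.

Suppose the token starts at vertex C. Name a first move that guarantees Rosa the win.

Move to J.

Work bottom-up. With no move the player to move loses. Otherwise the position is W if at least one move leads to an L position for the opponent, and L if every move leads to a W.
Every edge goes from a vertex to one that appears earlier in the order B, J, H, D, A, F, E, G, C, I, so processing vertices in that order labels each vertex after all of its successors.
B: no outgoing edge → L
J: no outgoing edge → L
H: →J(L), so W
D: →J(L), so W
A: →J(L), so W
F: →J(L), so W
E: →F(W), D(W) — all W, so L
G: →E(L), so W
C: →J(L), so W
I: →E(L), so W
From C, the L positions reachable in one move are: J.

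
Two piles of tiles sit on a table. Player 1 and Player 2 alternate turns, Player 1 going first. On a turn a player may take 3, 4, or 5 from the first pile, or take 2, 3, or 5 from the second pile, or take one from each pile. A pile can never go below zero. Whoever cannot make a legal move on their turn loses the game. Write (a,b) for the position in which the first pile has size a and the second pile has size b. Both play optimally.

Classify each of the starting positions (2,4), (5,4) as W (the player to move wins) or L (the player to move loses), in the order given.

(2,4): L, (5,4): W

Classify positions by backward induction: terminal positions (no move available) are L. From any other position, the mover wins iff some move reaches an L.
No move ever increases a pile, so every position that can arise here has a ≤ 5 and b ≤ 4; it is enough to label the cells with 0 ≤ a ≤ 5 and 0 ≤ b ≤ 4.
Every move lowers a or b (never raises either), so fill the grid row by row in increasing a, and left to right within a row: each cell's successors are then already labelled.
      b=0  b=1  b=2  b=3  b=4
a=0:    L    L    W    W    W
a=1:    L    W    W    W    L
a=2:    L    W    W    W    L
a=3:    W    W    L    L    W
a=4:    W    W    L    W    W
a=5:    W    W    L    W    W
Cells with no legal move (terminal, hence L): (0,0), (0,1), (1,0), (2,0).
The remaining L cells, each justified by listing all of its moves:
(1,4): moves to (1,2)(W), (1,1)(W), (0,3)(W); every one is W ⇒ L
(2,4): moves to (2,2)(W), (2,1)(W), (1,3)(W); every one is W ⇒ L
(3,2): moves to (0,2)(W), (3,0)(W), (2,1)(W); every one is W ⇒ L
(3,3): moves to (0,3)(W), (3,1)(W), (3,0)(W), (2,2)(W); every one is W ⇒ L
(4,2): moves to (1,2)(W), (0,2)(W), (4,0)(W), (3,1)(W); every one is W ⇒ L
(5,2): moves to (2,2)(W), (1,2)(W), (0,2)(W), (5,0)(W), (4,1)(W); every one is W ⇒ L
Every other cell has at least one move into one of the L cells above, so it is W.
(2,4): one of the L cells justified above, so L
(5,4): the move to (2,4) reaches an L cell, so W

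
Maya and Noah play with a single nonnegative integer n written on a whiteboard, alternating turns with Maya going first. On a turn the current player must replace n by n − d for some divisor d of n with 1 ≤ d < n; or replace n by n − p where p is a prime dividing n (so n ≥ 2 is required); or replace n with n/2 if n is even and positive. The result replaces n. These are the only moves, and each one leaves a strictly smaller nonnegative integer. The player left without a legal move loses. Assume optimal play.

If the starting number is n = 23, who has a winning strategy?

Compute win/loss labels from the base case upward. A position with no move is L. Any other position is W if it can reach an L in one move, else L.
n=0: no move → L
n=1: no move → L
n=2: reaches L-position 0 → W
n=3: reaches L-position 0 → W
n=4: only reaches 2(W), 3(W), all W → L
n=5: reaches L-position 0 → W
n=6: reaches L-position 4 → W
n=7: reaches L-position 0 → W
n=8: reaches L-position 4 → W
n=9: only reaches 6(W), 8(W), all W → L
n=10: reaches L-position 9 → W
n=11: reaches L-position 0 → W
n=12: reaches L-position 9 → W
n=13: reaches L-position 0 → W
n=14: only reaches 7(W), 12(W), 13(W), all W → L
n=15: reaches L-position 14 → W
n=16: reaches L-position 14 → W
n=17: reaches L-position 0 → W
n=18: reaches L-position 9 → W
n=19: reaches L-position 0 → W
n=20: only reaches 10(W), 15(W), 16(W), 18(W), 19(W), all W → L
n=21: reaches L-position 14 → W
n=22: reaches L-position 20 → W
n=23: reaches L-position 0 → W
From 23 Maya can move to 0, reaching an L position.

Maya wins.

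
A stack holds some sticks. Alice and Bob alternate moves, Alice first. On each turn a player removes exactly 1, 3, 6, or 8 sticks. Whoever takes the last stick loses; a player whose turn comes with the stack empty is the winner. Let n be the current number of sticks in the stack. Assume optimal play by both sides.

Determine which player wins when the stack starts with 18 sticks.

Alice wins.

Label each position W (a win for the player to move) or L (a loss). A position with no legal move is W; any other position is W exactly when some move reaches an L, and L when every move reaches a W.
n=0: no move; the opponent has just taken the last stick and therefore loses → W
n=1: →0(W) only, which is W, so L
n=2: →1(L), so W
n=3: →2(W), 0(W) — all W, so L
n=4: →3(L), so W
n=5: →4(W), 2(W) — all W, so L
n=6: →5(L), so W
n=7: →1(L), so W
n=8: →5(L), so W
n=9: →3(L), so W
n=10: →9(W), 7(W), 4(W), 2(W) — all W, so L
n=11: →10(L), so W
n=12: →11(W), 9(W), 6(W), 4(W) — all W, so L
n=13: →12(L), so W
n=14: →13(W), 11(W), 8(W), 6(W) — all W, so L
n=15: →14(L), so W
n=16: →10(L), so W
n=17: →14(L), so W
n=18: →12(L), so W
From 18 Alice can remove 6, leaving 12, reaching an L position.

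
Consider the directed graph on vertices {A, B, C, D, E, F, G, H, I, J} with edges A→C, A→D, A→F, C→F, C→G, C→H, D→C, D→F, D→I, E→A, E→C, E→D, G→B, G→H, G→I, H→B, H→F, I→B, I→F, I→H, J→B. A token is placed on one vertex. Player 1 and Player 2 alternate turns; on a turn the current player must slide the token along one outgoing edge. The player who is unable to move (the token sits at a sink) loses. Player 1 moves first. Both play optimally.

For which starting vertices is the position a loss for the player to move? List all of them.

Classify positions by backward induction: terminal positions (no move available) are L. From any other position, the mover wins iff some move reaches an L.
Every edge goes from a vertex to one that appears earlier in the order F, B, H, I, J, G, C, D, A, E, so processing vertices in that order labels each vertex after all of its successors.
F: no outgoing edge → L
B: no outgoing edge → L
H: W (go to B, an L position)
I: W (go to B, an L position)
J: W (go to B, an L position)
G: W (go to B, an L position)
C: W (go to F, an L position)
D: W (go to F, an L position)
A: W (go to F, an L position)
E: L (options A(W), D(W), C(W) are all W)
The losing starting vertices are exactly the entries labelled L in this table (3 of them).

B, E, F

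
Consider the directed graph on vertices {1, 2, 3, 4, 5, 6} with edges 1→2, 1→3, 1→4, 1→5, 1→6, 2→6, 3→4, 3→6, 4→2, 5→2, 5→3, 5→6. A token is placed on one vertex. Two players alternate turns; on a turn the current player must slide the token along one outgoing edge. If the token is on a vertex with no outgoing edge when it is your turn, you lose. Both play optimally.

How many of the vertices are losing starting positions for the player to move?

Label each position W (a win for the player to move) or L (a loss). A position with no legal move is L; any other position is W exactly when some move reaches an L, and L when every move reaches a W.
Every edge goes from a vertex to one that appears earlier in the order 6, 2, 4, 3, 5, 1, so processing vertices in that order labels each vertex after all of its successors.
6: no outgoing edge → L
2: W (go to 6, an L position)
4: L (sole option 2(W) is W)
3: W (go to 4, an L position)
5: W (go to 6, an L position)
1: W (go to 4, an L position)
The L vertices are 4, 6; that is 2 in all.

2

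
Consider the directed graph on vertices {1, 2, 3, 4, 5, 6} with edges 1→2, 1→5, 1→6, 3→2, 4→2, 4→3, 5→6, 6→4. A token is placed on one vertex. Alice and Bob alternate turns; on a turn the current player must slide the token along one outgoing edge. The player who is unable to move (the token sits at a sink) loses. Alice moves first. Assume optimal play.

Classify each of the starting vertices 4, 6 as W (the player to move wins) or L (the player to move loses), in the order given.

Build the W/L table. Terminal = L. A non-terminal position is W if it has a move to some L; otherwise it is L.
Every edge goes from a vertex to one that appears earlier in the order 2, 3, 4, 6, 5, 1, so processing vertices in that order labels each vertex after all of its successors.
2: no outgoing edge → L
3: can move to 2, which is L ⇒ W
4: can move to 2, which is L ⇒ W
6: the only move is to 4(W), a W ⇒ L
5: can move to 6, which is L ⇒ W
1: can move to 6, which is L ⇒ W

4: W, 6: L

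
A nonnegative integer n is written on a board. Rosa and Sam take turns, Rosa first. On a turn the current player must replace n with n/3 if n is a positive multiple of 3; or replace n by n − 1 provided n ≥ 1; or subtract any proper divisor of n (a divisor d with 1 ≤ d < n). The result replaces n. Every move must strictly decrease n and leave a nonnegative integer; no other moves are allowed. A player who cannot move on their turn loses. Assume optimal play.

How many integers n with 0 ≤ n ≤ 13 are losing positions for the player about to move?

7

Label each position W (a win for the player to move) or L (a loss). A position with no legal move is L; any other position is W exactly when some move reaches an L, and L when every move reaches a W.
n=0: no move → L
n=1: →0(L), so W
n=2: →1(W) only, which is W, so L
n=3: →2(L), so W
n=4: →2(L), so W
n=5: →4(W) only, which is W, so L
n=6: →2(L), so W
n=7: →6(W) only, which is W, so L
n=8: →7(L), so W
n=9: →3(W), 6(W), 8(W) — all W, so L
n=10: →5(L), so W
n=11: →10(W) only, which is W, so L
n=12: →9(L), so W
n=13: →12(W) only, which is W, so L
L entries with 0 ≤ n ≤ 13: n = 0, 2, 5, 7, 9, 11, 13; that makes 7.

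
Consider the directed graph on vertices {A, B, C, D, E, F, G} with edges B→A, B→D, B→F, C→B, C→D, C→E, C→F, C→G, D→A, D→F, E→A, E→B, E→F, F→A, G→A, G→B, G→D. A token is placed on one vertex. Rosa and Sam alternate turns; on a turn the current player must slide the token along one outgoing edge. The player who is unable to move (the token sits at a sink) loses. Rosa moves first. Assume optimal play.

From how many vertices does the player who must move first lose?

Build the W/L table. Terminal = L. A non-terminal position is W if it has a move to some L; otherwise it is L.
Every edge goes from a vertex to one that appears earlier in the order A, F, D, B, E, G, C, so processing vertices in that order labels each vertex after all of its successors.
A: no outgoing edge → L
F: reaches L-position A → W
D: reaches L-position A → W
B: reaches L-position A → W
E: reaches L-position A → W
G: reaches L-position A → W
C: only reaches G(W), E(W), B(W), D(W), F(W), all W → L
The L vertices are A, C; that is 2 in all.

2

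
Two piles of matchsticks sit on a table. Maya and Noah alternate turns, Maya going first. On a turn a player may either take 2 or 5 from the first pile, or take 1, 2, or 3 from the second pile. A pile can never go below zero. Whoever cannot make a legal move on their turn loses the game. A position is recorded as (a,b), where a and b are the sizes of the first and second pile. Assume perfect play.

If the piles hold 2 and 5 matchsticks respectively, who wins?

Noah wins.

Classify positions by backward induction: terminal positions (no move available) are L. From any other position, the mover wins iff some move reaches an L.
No move ever increases a pile, so every position that can arise here has a ≤ 2 and b ≤ 5; it is enough to label the cells with 0 ≤ a ≤ 2 and 0 ≤ b ≤ 5.
Every move lowers a or b (never raises either), so fill the grid row by row in increasing a, and left to right within a row: each cell's successors are then already labelled.
      b=0  b=1  b=2  b=3  b=4  b=5
a=0:    L    W    W    W    L    W
a=1:    L    W    W    W    L    W
a=2:    W    L    W    W    W    L
Cells with no legal move (terminal, hence L): (0,0), (1,0).
The remaining L cells, each justified by listing all of its moves:
(0,4): moves to (0,3)(W), (0,2)(W), (0,1)(W); every one is W ⇒ L
(1,4): moves to (1,3)(W), (1,2)(W), (1,1)(W); every one is W ⇒ L
(2,1): moves to (0,1)(W), (2,0)(W); every one is W ⇒ L
(2,5): moves to (0,5)(W), (2,4)(W), (2,3)(W), (2,2)(W); every one is W ⇒ L
Every other cell has at least one move into one of the L cells above, so it is W.
The starting position (2,5) is L: whatever Maya does, the opponent receives a W position.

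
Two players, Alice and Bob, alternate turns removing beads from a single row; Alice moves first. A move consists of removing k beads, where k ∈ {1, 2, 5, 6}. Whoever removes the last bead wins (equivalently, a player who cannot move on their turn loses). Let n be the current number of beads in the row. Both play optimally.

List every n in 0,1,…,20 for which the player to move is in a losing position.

Use the standard recursion: the mover loses at a terminal position; elsewhere, the mover wins exactly when some move hands the opponent an L position.
n=0: no move → L
n=1: →0(L), so W
n=2: →0(L), so W
n=3: →2(W), 1(W) — all W, so L
n=4: →3(L), so W
n=5: →3(L), so W
n=6: →0(L), so W
n=7: →6(W), 5(W), 2(W), 1(W) — all W, so L
n=8: →7(L), so W
n=9: →7(L), so W
n=10: →9(W), 8(W), 5(W), 4(W) — all W, so L
n=11: →10(L), so W
n=12: →10(L), so W
n=13: →7(L), so W
n=14: →13(W), 12(W), 9(W), 8(W) — all W, so L
n=15: →14(L), so W
n=16: →14(L), so W
n=17: →16(W), 15(W), 12(W), 11(W) — all W, so L
n=18: →17(L), so W
n=19: →17(L), so W
n=20: →14(L), so W
Reading off the rows marked L gives the requested list; there are 6 such values of n.

0, 3, 7, 10, 14, 17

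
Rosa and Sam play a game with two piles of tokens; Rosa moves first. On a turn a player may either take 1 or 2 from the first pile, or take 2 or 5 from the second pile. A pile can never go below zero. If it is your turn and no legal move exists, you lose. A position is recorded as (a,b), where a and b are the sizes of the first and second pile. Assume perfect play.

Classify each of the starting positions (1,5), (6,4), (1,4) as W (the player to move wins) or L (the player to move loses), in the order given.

(1,5): W, (6,4): L, (1,4): W

Label each position W (a win for the player to move) or L (a loss). A position with no legal move is L; any other position is W exactly when some move reaches an L, and L when every move reaches a W.
No move ever increases a pile, so every position that can arise here has a ≤ 6 and b ≤ 5; it is enough to label the cells with 0 ≤ a ≤ 6 and 0 ≤ b ≤ 5.
Every move lowers a or b (never raises either), so fill the grid row by row in increasing a, and left to right within a row: each cell's successors are then already labelled.
      b=0  b=1  b=2  b=3  b=4  b=5
a=0:    L    L    W    W    L    W
a=1:    W    W    L    L    W    W
a=2:    W    W    W    W    W    L
a=3:    L    L    W    W    L    W
a=4:    W    W    L    L    W    W
a=5:    W    W    W    W    W    L
a=6:    L    L    W    W    L    W
Cells with no legal move (terminal, hence L): (0,0), (0,1).
The remaining L cells, each justified by listing all of its moves:
(0,4): only reaches (0,2)(W), which is W → L
(1,2): only reaches (0,2)(W), (1,0)(W), all W → L
(1,3): only reaches (0,3)(W), (1,1)(W), all W → L
(2,5): only reaches (1,5)(W), (0,5)(W), (2,3)(W), (2,0)(W), all W → L
(3,0): only reaches (2,0)(W), (1,0)(W), all W → L
(3,1): only reaches (2,1)(W), (1,1)(W), all W → L
(3,4): only reaches (2,4)(W), (1,4)(W), (3,2)(W), all W → L
(4,2): only reaches (3,2)(W), (2,2)(W), (4,0)(W), all W → L
(4,3): only reaches (3,3)(W), (2,3)(W), (4,1)(W), all W → L
(5,5): only reaches (4,5)(W), (3,5)(W), (5,3)(W), (5,0)(W), all W → L
(6,0): only reaches (5,0)(W), (4,0)(W), all W → L
(6,1): only reaches (5,1)(W), (4,1)(W), all W → L
(6,4): only reaches (5,4)(W), (4,4)(W), (6,2)(W), all W → L
Every other cell has at least one move into one of the L cells above, so it is W.
(1,5): the move to (1,3) reaches an L cell, so W
(6,4): one of the L cells justified above, so L
(1,4): the move to (0,4) reaches an L cell, so W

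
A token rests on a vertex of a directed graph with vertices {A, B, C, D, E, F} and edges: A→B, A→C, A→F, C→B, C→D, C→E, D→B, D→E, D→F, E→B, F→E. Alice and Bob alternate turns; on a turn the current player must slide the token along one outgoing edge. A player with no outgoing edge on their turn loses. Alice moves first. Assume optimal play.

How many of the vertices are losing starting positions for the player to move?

Label each position W (a win for the player to move) or L (a loss). A position with no legal move is L; any other position is W exactly when some move reaches an L, and L when every move reaches a W.
Every edge goes from a vertex to one that appears earlier in the order B, E, F, D, C, A, so processing vertices in that order labels each vertex after all of its successors.
B: no outgoing edge → L
E: W (go to B, an L position)
F: L (sole option E(W) is W)
D: W (go to F, an L position)
C: W (go to B, an L position)
A: W (go to F, an L position)
The L vertices are B, F; that is 2 in all.

2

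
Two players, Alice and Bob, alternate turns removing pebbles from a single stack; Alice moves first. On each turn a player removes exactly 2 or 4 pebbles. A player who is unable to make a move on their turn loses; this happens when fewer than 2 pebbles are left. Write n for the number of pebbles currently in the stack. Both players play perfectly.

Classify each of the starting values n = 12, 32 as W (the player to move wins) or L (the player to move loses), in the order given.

12: L, 32: W

Use the standard recursion: the mover loses at a terminal position; elsewhere, the mover wins exactly when some move hands the opponent an L position.
n=0: no move → L
n=1: no move → L
n=2: reaches L-position 0 → W
n=3: reaches L-position 1 → W
n=4: reaches L-position 0 → W
n=5: reaches L-position 1 → W
n=6: only reaches 4(W), 2(W), all W → L
n=7: only reaches 5(W), 3(W), all W → L
n=8: reaches L-position 6 → W
n=9: reaches L-position 7 → W
n=10: reaches L-position 6 → W
n=11: reaches L-position 7 → W
n=12: only reaches 10(W), 8(W), all W → L
n=13: only reaches 11(W), 9(W), all W → L
n=14: reaches L-position 12 → W
n=15: reaches L-position 13 → W
n=16: reaches L-position 12 → W
n=17: reaches L-position 13 → W
n=18: only reaches 16(W), 14(W), all W → L
n=19: only reaches 17(W), 15(W), all W → L
n=20: reaches L-position 18 → W
n=21: reaches L-position 19 → W
n=22: reaches L-position 18 → W
n=23: reaches L-position 19 → W
n=24: only reaches 22(W), 20(W), all W → L
n=25: only reaches 23(W), 21(W), all W → L
n=26: reaches L-position 24 → W
n=27: reaches L-position 25 → W
n=28: reaches L-position 24 → W
n=29: reaches L-position 25 → W
n=30: only reaches 28(W), 26(W), all W → L
n=31: only reaches 29(W), 27(W), all W → L
n=32: reaches L-position 30 → W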